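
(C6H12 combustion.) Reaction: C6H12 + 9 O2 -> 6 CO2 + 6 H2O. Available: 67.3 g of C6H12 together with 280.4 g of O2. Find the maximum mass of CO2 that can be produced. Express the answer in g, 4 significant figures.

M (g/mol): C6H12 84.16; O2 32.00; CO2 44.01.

n(C6H12) = 67.30 / 84.16 = 0.7997 mol
n(O2) = 280.4 / 32.00 = 8.763 mol
n/ν for C6H12 = 0.7997/1 = 0.7997
n/ν for O2 = 8.763/9 = 0.9737
Smallest n/ν is C6H12 → limiting reagent.
n(CO2) = (6/1) × 0.7997 = 4.798 mol
mass = 4.798 × 44.01 = 211.2 g

211.2 g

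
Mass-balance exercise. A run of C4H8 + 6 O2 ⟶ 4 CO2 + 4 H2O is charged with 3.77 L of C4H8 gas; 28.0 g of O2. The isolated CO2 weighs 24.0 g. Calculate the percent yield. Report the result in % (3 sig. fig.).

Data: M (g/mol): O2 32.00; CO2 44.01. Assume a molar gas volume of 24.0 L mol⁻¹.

n(C4H8) = 3.770 / 24.0 = 0.1571 mol
n(O2) = 28.00 / 32.00 = 0.8750 mol
n/ν for C4H8 = 0.1571/1 = 0.1571
n/ν for O2 = 0.8750/6 = 0.1458
Smallest n/ν is O2 → limiting reagent.
theoretical n(CO2) = (4/6) × 0.8750 = 0.5833 mol → 25.67 g
% yield = 24.0 / 25.67 × 100 = 93.49 %

93.5 %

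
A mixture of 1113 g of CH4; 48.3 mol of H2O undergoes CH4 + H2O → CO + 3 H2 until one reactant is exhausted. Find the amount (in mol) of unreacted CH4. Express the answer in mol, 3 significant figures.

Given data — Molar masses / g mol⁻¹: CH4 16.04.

n(CH4) = 1113 / 16.04 = 69.39 mol
n(H2O) = 48.30 mol
n/ν → CH4: 69.39, H2O: 48.30; H2O is limiting.
CH4 consumed = (1/1) × 48.30 = 48.30 mol
CH4 remaining = 69.39 − 48.30 = 21.09 mol

21.1 mol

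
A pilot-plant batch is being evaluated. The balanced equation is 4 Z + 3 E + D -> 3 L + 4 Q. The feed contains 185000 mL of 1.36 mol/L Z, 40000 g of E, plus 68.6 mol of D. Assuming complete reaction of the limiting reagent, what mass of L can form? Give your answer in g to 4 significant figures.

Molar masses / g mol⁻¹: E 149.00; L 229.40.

43290 g

n(Z) = 1.36 × 185000/1000 = 251.6 mol
n(E) = 40000 / 149.00 = 268.5 mol
n(D) = 68.60 mol
n/ν for Z = 251.6/4 = 62.90
n/ν for E = 268.5/3 = 89.50
n/ν for D = 68.60/1 = 68.60
Smallest n/ν is Z → limiting reagent.
n(L) = (3/4) × 251.6 = 188.7 mol
mass = 188.7 × 229.40 = 43290 g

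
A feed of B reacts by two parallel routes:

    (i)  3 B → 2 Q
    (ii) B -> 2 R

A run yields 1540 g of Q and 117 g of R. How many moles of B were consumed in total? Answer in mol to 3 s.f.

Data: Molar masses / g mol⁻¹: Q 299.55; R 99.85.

n(Q) = 1540 / 299.55 = 5.141 mol
n(R) = 117 / 99.85 = 1.172 mol
n(B) via (i) = (3/2)×5.141 = 7.712 mol
n(B) via (ii) = (1/2)×1.172 = 0.5860 mol
total n(B) = 7.712 + 0.5860 = 8.298 mol

8.30 mol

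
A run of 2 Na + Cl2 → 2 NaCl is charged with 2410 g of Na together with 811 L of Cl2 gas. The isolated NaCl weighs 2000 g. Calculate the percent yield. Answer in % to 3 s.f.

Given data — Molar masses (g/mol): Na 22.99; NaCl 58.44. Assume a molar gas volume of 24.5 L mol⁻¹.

51.7 %

n(Na) = 2410 / 22.99 = 104.8 mol
n(Cl2) = 811.0 / 24.5 = 33.10 mol
n/ν for Na = 104.8/2 = 52.40
n/ν for Cl2 = 33.10/1 = 33.10
Smallest n/ν is Cl2 → limiting reagent.
theoretical n(NaCl) = (2/1) × 33.10 = 66.20 mol → 3869 g
% yield = 2000 / 3869 × 100 = 51.69 %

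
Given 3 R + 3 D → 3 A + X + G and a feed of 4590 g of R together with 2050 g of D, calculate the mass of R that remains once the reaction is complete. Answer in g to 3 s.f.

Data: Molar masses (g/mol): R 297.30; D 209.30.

1680 g

n(R) = 4590 / 297.30 = 15.44 mol
n(D) = 2050 / 209.30 = 9.795 mol
n/ν → R: 5.147, D: 3.265; D is limiting.
R consumed = (3/3) × 9.795 = 9.795 mol
R remaining = 15.44 − 9.795 = 5.645 mol
mass = 5.645 × 297.30 = 1678 g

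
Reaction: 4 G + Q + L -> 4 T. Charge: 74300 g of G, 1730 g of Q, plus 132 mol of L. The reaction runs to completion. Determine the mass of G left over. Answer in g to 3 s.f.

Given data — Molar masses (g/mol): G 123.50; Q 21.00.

n(G) = 74300 / 123.50 = 601.6 mol
n(Q) = 1730 / 21.00 = 82.38 mol
n(L) = 132.0 mol
n/ν for G = 601.6/4 = 150.4
n/ν for Q = 82.38/1 = 82.38
n/ν for L = 132.0/1 = 132.0
Smallest n/ν is Q → limiting reagent.
G consumed = (4/1) × 82.38 = 329.5 mol
G remaining = 601.6 − 329.5 = 272.1 mol
mass = 272.1 × 123.50 = 33600 g

33600 g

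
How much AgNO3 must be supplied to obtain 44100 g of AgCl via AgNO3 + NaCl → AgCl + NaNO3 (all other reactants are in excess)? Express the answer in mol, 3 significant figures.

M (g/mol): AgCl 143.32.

n(AgCl) = 44100 / 143.32 = 307.7 mol
n(AgNO3) = (1/1) × 307.7 = 307.7 mol

308 mol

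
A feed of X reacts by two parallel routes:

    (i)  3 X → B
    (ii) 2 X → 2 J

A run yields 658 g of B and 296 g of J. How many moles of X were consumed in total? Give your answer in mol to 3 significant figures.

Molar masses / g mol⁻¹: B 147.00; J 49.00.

n(B) = 658 / 147.00 = 4.476 mol
n(J) = 296 / 49.00 = 6.041 mol
n(X) via (i) = (3/1)×4.476 = 13.43 mol
n(X) via (ii) = (2/2)×6.041 = 6.041 mol
total n(X) = 13.43 + 6.041 = 19.47 mol

19.5 mol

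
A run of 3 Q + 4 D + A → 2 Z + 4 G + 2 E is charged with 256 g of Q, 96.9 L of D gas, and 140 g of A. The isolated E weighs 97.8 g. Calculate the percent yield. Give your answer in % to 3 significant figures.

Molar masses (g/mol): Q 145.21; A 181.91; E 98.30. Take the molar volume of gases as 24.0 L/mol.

n(Q) = 256.0 / 145.21 = 1.763 mol
n(D) = 96.90 / 24.0 = 4.038 mol
n(A) = 140.0 / 181.91 = 0.7696 mol
n/ν for Q = 1.763/3 = 0.5877
n/ν for D = 4.038/4 = 1.010
n/ν for A = 0.7696/1 = 0.7696
Smallest n/ν is Q → limiting reagent.
theoretical n(E) = (2/3) × 1.763 = 1.175 mol → 115.5 g
% yield = 97.8 / 115.5 × 100 = 84.68 %

84.7 %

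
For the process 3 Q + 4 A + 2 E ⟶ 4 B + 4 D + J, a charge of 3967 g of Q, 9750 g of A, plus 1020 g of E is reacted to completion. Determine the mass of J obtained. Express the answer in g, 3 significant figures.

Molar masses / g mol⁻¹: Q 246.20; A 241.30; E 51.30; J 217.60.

n(Q) = 3967 / 246.20 = 16.11 mol
n(A) = 9750 / 241.30 = 40.41 mol
n(E) = 1020 / 51.30 = 19.88 mol
n/ν for Q = 16.11/3 = 5.370
n/ν for A = 40.41/4 = 10.10
n/ν for E = 19.88/2 = 9.940
Smallest n/ν is Q → limiting reagent.
n(J) = (1/3) × 16.11 = 5.370 mol
mass = 5.370 × 217.60 = 1169 g

1170 g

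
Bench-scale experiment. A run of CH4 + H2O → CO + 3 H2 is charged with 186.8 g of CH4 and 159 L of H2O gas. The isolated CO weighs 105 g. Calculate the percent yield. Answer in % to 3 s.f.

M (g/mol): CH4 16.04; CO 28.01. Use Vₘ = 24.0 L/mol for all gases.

n(CH4) = 186.8 / 16.04 = 11.65 mol
n(H2O) = 159.0 / 24.0 = 6.625 mol
n/ν → CH4: 11.65, H2O: 6.625; H2O is limiting.
theoretical n(CO) = (1/1) × 6.625 = 6.625 mol → 185.6 g
% yield = 105 / 185.6 × 100 = 56.57 %

56.6 %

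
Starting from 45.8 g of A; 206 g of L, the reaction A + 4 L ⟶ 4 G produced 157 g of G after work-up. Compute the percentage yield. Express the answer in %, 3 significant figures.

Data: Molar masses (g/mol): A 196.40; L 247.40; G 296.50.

63.6 %

n(A) = 45.80 / 196.40 = 0.2332 mol
n(L) = 206.0 / 247.40 = 0.8327 mol
n/ν → A: 0.2332, L: 0.2082; L is limiting.
theoretical n(G) = (4/4) × 0.8327 = 0.8327 mol → 246.9 g
% yield = 157 / 246.9 × 100 = 63.59 %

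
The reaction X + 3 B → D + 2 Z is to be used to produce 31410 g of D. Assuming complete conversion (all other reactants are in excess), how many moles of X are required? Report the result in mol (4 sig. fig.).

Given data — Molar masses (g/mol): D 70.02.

n(D) = 31410 / 70.02 = 448.6 mol
n(X) = (1/1) × 448.6 = 448.6 mol

448.6 mol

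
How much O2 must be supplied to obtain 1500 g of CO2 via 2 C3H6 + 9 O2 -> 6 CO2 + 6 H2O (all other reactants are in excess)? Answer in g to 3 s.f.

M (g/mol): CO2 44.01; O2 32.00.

n(CO2) = 1500 / 44.01 = 34.08 mol
n(O2) = (9/6) × 34.08 = 51.12 mol
mass = 51.12 × 32.00 = 1636 g

1640 g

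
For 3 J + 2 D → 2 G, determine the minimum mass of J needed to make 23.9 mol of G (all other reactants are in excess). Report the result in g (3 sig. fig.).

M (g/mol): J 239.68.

n(G) = 23.90 mol
n(J) = (3/2) × 23.90 = 35.85 mol
mass = 35.85 × 239.68 = 8593 g

8590 g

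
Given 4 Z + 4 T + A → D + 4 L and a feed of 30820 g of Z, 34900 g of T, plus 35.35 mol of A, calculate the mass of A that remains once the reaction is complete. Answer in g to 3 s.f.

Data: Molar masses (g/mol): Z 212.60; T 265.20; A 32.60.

79.9 g

n(Z) = 30820 / 212.60 = 145.0 mol
n(T) = 34900 / 265.20 = 131.6 mol
n(A) = 35.35 mol
n/ν for Z = 145.0/4 = 36.25
n/ν for T = 131.6/4 = 32.90
n/ν for A = 35.35/1 = 35.35
Smallest n/ν is T → limiting reagent.
A consumed = (1/4) × 131.6 = 32.90 mol
A remaining = 35.35 − 32.90 = 2.450 mol
mass = 2.450 × 32.60 = 79.87 g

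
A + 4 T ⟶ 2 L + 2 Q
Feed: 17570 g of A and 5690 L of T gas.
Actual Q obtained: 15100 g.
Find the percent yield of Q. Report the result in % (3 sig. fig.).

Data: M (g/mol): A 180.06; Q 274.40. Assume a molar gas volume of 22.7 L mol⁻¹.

n(A) = 17570 / 180.06 = 97.58 mol
n(T) = 5690 / 22.7 = 250.7 mol
n/ν for A = 97.58/1 = 97.58
n/ν for T = 250.7/4 = 62.68
Smallest n/ν is T → limiting reagent.
theoretical n(Q) = (2/4) × 250.7 = 125.4 mol → 34410 g
% yield = 15100 / 34410 × 100 = 43.88 %

43.9 %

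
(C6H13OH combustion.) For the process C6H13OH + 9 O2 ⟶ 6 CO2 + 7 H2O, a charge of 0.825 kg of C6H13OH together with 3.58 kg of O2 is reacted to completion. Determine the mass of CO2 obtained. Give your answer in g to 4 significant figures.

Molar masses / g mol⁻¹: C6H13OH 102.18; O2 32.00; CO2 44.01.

2132 g

n(C6H13OH) = 0.8250×1000 / 102.18 = 8.074 mol
n(O2) = 3.580×1000 / 32.00 = 111.9 mol
n/ν for C6H13OH = 8.074/1 = 8.074
n/ν for O2 = 111.9/9 = 12.43
Smallest n/ν is C6H13OH → limiting reagent.
n(CO2) = (6/1) × 8.074 = 48.44 mol
mass = 48.44 × 44.01 = 2132 g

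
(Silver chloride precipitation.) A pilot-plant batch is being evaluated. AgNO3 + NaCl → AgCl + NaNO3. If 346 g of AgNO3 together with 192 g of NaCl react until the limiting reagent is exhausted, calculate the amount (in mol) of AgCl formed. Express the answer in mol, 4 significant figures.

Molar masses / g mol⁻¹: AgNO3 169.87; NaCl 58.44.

2.037 mol

n(AgNO3) = 346.0 / 169.87 = 2.037 mol
n(NaCl) = 192.0 / 58.44 = 3.285 mol
n/ν for AgNO3 = 2.037/1 = 2.037
n/ν for NaCl = 3.285/1 = 3.285
Smallest n/ν is AgNO3 → limiting reagent.
n(AgCl) = (1/1) × 2.037 = 2.037 mol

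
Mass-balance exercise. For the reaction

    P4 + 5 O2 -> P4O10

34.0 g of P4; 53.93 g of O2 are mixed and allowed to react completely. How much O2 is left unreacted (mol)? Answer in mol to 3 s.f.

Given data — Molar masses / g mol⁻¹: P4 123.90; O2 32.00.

0.313 mol

n(P4) = 34.00 / 123.90 = 0.2744 mol
n(O2) = 53.93 / 32.00 = 1.685 mol
n/ν → P4: 0.2744, O2: 0.3370; P4 is limiting.
O2 consumed = (5/1) × 0.2744 = 1.372 mol
O2 remaining = 1.685 − 1.372 = 0.3130 mol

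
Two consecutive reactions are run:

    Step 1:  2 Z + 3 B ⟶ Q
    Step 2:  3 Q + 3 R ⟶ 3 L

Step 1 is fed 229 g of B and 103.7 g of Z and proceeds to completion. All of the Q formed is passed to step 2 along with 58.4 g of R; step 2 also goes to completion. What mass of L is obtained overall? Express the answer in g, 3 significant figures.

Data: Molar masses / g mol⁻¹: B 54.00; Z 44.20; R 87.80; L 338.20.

Step 1:
n(B) = 229.0 / 54.00 = 4.241 mol
n(Z) = 103.7 / 44.20 = 2.346 mol
n/ν for B = 4.241/3 = 1.414
n/ν for Z = 2.346/2 = 1.173
Smallest n/ν is Z → limiting reagent.
n(Q) produced = (1/2) × 2.346 = 1.173 mol
Step 2:
n(Q) available = 1.173 mol
n(R) = 58.40 / 87.80 = 0.6651 mol
n/ν for Q = 1.173/3 = 0.3910
n/ν for R = 0.6651/3 = 0.2217
Smallest n/ν is R → limiting reagent.
n(L) = (3/3) × 0.6651 = 0.6651 mol
mass = 0.6651 × 338.20 = 224.9 g

225 g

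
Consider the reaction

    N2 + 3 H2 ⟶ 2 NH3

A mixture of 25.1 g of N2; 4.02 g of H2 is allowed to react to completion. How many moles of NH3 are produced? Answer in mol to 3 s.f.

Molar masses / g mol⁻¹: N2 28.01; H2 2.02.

1.33 mol

n(N2) = 25.10 / 28.01 = 0.8961 mol
n(H2) = 4.020 / 2.02 = 1.990 mol
n/ν for N2 = 0.8961/1 = 0.8961
n/ν for H2 = 1.990/3 = 0.6633
Smallest n/ν is H2 → limiting reagent.
n(NH3) = (2/3) × 1.990 = 1.327 mol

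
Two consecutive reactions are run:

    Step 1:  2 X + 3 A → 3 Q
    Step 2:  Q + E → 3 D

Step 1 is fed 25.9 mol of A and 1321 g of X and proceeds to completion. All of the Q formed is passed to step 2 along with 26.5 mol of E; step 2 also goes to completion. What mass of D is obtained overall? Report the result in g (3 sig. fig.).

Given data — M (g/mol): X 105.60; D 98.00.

5520 g

Step 1:
n(A) = 25.90 mol
n(X) = 1321 / 105.60 = 12.51 mol
n/ν for A = 25.90/3 = 8.633
n/ν for X = 12.51/2 = 6.255
Smallest n/ν is X → limiting reagent.
n(Q) produced = (3/2) × 12.51 = 18.77 mol
Step 2:
n(Q) available = 18.77 mol
n(E) = 26.50 mol
n/ν for Q = 18.77/1 = 18.77
n/ν for E = 26.50/1 = 26.50
Smallest n/ν is Q → limiting reagent.
n(D) = (3/1) × 18.77 = 56.31 mol
mass = 56.31 × 98.00 = 5518 g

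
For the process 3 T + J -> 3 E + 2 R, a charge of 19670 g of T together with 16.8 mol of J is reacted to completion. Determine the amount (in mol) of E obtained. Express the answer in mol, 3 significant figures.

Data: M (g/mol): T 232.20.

50.4 mol

n(T) = 19670 / 232.20 = 84.71 mol
n(J) = 16.80 mol
n/ν → T: 28.24, J: 16.80; J is limiting.
n(E) = (3/1) × 16.80 = 50.40 mol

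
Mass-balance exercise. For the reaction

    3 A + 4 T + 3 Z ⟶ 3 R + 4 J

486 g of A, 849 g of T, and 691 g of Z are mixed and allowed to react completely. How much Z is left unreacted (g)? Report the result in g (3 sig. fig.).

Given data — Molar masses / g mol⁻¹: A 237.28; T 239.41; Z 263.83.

n(A) = 486.0 / 237.28 = 2.048 mol
n(T) = 849.0 / 239.41 = 3.546 mol
n(Z) = 691.0 / 263.83 = 2.619 mol
n/ν for A = 2.048/3 = 0.6827
n/ν for T = 3.546/4 = 0.8865
n/ν for Z = 2.619/3 = 0.8730
Smallest n/ν is A → limiting reagent.
Z consumed = (3/3) × 2.048 = 2.048 mol
Z remaining = 2.619 − 2.048 = 0.5710 mol
mass = 0.5710 × 263.83 = 150.6 g

151 g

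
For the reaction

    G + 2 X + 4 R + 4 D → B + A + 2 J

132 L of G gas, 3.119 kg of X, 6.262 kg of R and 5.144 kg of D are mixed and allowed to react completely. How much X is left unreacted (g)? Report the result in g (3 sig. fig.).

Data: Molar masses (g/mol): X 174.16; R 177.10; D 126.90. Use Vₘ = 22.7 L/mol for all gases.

1090 g

n(G) = 132.0 / 22.7 = 5.815 mol
n(X) = 3.119×1000 / 174.16 = 17.91 mol
n(R) = 6.262×1000 / 177.10 = 35.36 mol
n(D) = 5.144×1000 / 126.90 = 40.54 mol
n/ν → G: 5.815, X: 8.955, R: 8.840, D: 10.14; G is limiting.
X consumed = (2/1) × 5.815 = 11.63 mol
X remaining = 17.91 − 11.63 = 6.280 mol
mass = 6.280 × 174.16 = 1094 g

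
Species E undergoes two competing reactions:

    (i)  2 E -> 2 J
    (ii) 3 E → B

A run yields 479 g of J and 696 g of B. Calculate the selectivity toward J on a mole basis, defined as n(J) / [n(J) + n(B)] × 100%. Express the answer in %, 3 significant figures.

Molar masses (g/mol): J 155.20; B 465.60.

n(J) = 479 / 155.20 = 3.086 mol
n(B) = 696 / 465.60 = 1.495 mol
selectivity = 3.086/(3.086+1.495) × 100 = 67.37 %

67.4 %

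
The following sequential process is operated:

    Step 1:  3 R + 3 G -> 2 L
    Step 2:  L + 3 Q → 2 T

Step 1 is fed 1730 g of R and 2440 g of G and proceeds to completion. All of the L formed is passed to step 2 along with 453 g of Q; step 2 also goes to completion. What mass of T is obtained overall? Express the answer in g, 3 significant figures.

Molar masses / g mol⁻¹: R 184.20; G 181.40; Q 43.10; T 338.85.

Step 1:
n(R) = 1730 / 184.20 = 9.392 mol
n(G) = 2440 / 181.40 = 13.45 mol
n/ν for R = 9.392/3 = 3.131
n/ν for G = 13.45/3 = 4.483
Smallest n/ν is R → limiting reagent.
n(L) produced = (2/3) × 9.392 = 6.261 mol
Step 2:
n(L) available = 6.261 mol
n(Q) = 453.0 / 43.10 = 10.51 mol
n/ν for L = 6.261/1 = 6.261
n/ν for Q = 10.51/3 = 3.503
Smallest n/ν is Q → limiting reagent.
n(T) = (2/3) × 10.51 = 7.007 mol
mass = 7.007 × 338.85 = 2374 g

2370 g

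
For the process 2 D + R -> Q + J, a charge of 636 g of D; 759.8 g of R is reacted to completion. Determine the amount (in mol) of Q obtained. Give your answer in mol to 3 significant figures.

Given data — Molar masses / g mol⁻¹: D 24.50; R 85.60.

8.88 mol

n(D) = 636.0 / 24.50 = 25.96 mol
n(R) = 759.8 / 85.60 = 8.876 mol
n/ν → D: 12.98, R: 8.876; R is limiting.
n(Q) = (1/1) × 8.876 = 8.876 mol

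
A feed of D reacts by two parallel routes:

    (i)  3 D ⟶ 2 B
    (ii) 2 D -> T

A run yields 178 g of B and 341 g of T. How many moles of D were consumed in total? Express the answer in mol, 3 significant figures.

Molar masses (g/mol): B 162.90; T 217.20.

4.78 mol

n(B) = 178 / 162.90 = 1.093 mol
n(T) = 341 / 217.20 = 1.570 mol
n(D) via (i) = (3/2)×1.093 = 1.640 mol
n(D) via (ii) = (2/1)×1.570 = 3.140 mol
total n(D) = 1.640 + 3.140 = 4.780 mol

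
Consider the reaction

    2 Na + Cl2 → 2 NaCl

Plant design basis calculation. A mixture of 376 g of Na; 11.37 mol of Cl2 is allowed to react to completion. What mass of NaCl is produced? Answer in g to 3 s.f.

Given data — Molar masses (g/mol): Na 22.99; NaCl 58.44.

n(Na) = 376.0 / 22.99 = 16.35 mol
n(Cl2) = 11.37 mol
n/ν → Na: 8.175, Cl2: 11.37; Na is limiting.
n(NaCl) = (2/2) × 16.35 = 16.35 mol
mass = 16.35 × 58.44 = 955.5 g

956 g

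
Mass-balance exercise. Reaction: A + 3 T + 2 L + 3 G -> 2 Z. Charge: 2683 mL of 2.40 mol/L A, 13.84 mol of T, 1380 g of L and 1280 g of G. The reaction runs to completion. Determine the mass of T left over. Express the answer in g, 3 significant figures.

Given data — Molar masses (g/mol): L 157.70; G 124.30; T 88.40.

313 g

n(A) = 2.40 × 2683/1000 = 6.439 mol
n(T) = 13.84 mol
n(L) = 1380 / 157.70 = 8.751 mol
n(G) = 1280 / 124.30 = 10.30 mol
n/ν for A = 6.439/1 = 6.439
n/ν for T = 13.84/3 = 4.613
n/ν for L = 8.751/2 = 4.376
n/ν for G = 10.30/3 = 3.433
Smallest n/ν is G → limiting reagent.
T consumed = (3/3) × 10.30 = 10.30 mol
T remaining = 13.84 − 10.30 = 3.540 mol
mass = 3.540 × 88.40 = 312.9 g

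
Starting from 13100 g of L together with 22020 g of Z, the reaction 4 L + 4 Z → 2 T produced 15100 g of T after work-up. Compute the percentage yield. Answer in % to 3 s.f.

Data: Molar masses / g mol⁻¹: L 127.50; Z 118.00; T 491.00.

n(L) = 13100 / 127.50 = 102.7 mol
n(Z) = 22020 / 118.00 = 186.6 mol
n/ν for L = 102.7/4 = 25.68
n/ν for Z = 186.6/4 = 46.65
Smallest n/ν is L → limiting reagent.
theoretical n(T) = (2/4) × 102.7 = 51.35 mol → 25210 g
% yield = 15100 / 25210 × 100 = 59.90 %

59.9 %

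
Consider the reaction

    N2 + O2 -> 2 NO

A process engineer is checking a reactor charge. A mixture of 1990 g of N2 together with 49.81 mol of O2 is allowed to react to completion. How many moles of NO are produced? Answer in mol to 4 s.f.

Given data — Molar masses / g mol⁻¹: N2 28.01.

n(N2) = 1990 / 28.01 = 71.05 mol
n(O2) = 49.81 mol
n/ν for N2 = 71.05/1 = 71.05
n/ν for O2 = 49.81/1 = 49.81
Smallest n/ν is O2 → limiting reagent.
n(NO) = (2/1) × 49.81 = 99.62 mol

99.62 mol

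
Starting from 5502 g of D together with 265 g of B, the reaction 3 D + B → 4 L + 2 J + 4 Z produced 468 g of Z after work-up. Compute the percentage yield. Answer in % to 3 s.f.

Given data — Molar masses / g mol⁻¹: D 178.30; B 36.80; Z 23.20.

70.0 %

n(D) = 5502 / 178.30 = 30.86 mol
n(B) = 265.0 / 36.80 = 7.201 mol
n/ν for D = 30.86/3 = 10.29
n/ν for B = 7.201/1 = 7.201
Smallest n/ν is B → limiting reagent.
theoretical n(Z) = (4/1) × 7.201 = 28.80 mol → 668.2 g
% yield = 468 / 668.2 × 100 = 70.04 %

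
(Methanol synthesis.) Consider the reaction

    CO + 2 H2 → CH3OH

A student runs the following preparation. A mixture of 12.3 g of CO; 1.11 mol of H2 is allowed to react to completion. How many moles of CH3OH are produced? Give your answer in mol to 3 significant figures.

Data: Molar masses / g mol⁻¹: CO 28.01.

n(CO) = 12.30 / 28.01 = 0.4391 mol
n(H2) = 1.110 mol
n/ν for CO = 0.4391/1 = 0.4391
n/ν for H2 = 1.110/2 = 0.5550
Smallest n/ν is CO → limiting reagent.
n(CH3OH) = (1/1) × 0.4391 = 0.4391 mol

0.439 mol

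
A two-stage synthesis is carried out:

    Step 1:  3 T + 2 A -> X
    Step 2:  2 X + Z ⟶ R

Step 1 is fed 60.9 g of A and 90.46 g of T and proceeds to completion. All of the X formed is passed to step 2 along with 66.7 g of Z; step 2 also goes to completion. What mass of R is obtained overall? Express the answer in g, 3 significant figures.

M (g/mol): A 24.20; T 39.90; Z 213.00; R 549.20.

172 g

Step 1:
n(A) = 60.90 / 24.20 = 2.517 mol
n(T) = 90.46 / 39.90 = 2.267 mol
n/ν for A = 2.517/2 = 1.259
n/ν for T = 2.267/3 = 0.7557
Smallest n/ν is T → limiting reagent.
n(X) produced = (1/3) × 2.267 = 0.7557 mol
Step 2:
n(X) available = 0.7557 mol
n(Z) = 66.70 / 213.00 = 0.3131 mol
n/ν for X = 0.7557/2 = 0.3779
n/ν for Z = 0.3131/1 = 0.3131
Smallest n/ν is Z → limiting reagent.
n(R) = (1/1) × 0.3131 = 0.3131 mol
mass = 0.3131 × 549.20 = 172.0 g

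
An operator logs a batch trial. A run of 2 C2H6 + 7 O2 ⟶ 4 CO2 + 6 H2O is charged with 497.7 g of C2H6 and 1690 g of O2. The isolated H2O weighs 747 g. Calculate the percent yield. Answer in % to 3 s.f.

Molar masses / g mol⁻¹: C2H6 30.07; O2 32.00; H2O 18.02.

n(C2H6) = 497.7 / 30.07 = 16.55 mol
n(O2) = 1690 / 32.00 = 52.81 mol
n/ν for C2H6 = 16.55/2 = 8.275
n/ν for O2 = 52.81/7 = 7.544
Smallest n/ν is O2 → limiting reagent.
theoretical n(H2O) = (6/7) × 52.81 = 45.27 mol → 815.8 g
% yield = 747 / 815.8 × 100 = 91.57 %

91.6 %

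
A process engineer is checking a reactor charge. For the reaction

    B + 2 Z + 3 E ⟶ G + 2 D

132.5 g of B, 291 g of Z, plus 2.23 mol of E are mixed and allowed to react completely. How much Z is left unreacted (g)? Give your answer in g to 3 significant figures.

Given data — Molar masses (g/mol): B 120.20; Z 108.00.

130 g

n(B) = 132.5 / 120.20 = 1.102 mol
n(Z) = 291.0 / 108.00 = 2.694 mol
n(E) = 2.230 mol
n/ν for B = 1.102/1 = 1.102
n/ν for Z = 2.694/2 = 1.347
n/ν for E = 2.230/3 = 0.7433
Smallest n/ν is E → limiting reagent.
Z consumed = (2/3) × 2.230 = 1.487 mol
Z remaining = 2.694 − 1.487 = 1.207 mol
mass = 1.207 × 108.00 = 130.4 g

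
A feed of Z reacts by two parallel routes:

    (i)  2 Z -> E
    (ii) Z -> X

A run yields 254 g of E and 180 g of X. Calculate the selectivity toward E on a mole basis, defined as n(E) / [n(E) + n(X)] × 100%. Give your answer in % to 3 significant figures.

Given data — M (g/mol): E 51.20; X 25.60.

41.4 %

n(E) = 254 / 51.20 = 4.961 mol
n(X) = 180 / 25.60 = 7.031 mol
selectivity = 4.961/(4.961+7.031) × 100 = 41.37 %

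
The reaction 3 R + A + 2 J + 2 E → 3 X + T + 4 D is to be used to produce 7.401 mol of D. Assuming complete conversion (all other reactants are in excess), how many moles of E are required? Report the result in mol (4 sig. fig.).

3.701 mol

n(D) = 7.401 mol
n(E) = (2/4) × 7.401 = 3.701 mol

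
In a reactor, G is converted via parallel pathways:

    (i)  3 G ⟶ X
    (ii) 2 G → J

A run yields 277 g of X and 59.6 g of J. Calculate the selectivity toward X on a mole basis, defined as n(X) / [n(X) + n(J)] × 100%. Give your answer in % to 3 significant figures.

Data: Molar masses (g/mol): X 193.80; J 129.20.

n(X) = 277 / 193.80 = 1.429 mol
n(J) = 59.6 / 129.20 = 0.4613 mol
selectivity = 1.429/(1.429+0.4613) × 100 = 75.60 %

75.6 %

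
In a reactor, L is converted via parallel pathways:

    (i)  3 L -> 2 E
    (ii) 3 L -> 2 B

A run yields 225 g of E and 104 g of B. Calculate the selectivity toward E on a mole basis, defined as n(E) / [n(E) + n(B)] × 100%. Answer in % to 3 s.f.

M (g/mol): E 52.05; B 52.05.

n(E) = 225 / 52.05 = 4.323 mol
n(B) = 104 / 52.05 = 1.998 mol
selectivity = 4.323/(4.323+1.998) × 100 = 68.39 %

68.4 %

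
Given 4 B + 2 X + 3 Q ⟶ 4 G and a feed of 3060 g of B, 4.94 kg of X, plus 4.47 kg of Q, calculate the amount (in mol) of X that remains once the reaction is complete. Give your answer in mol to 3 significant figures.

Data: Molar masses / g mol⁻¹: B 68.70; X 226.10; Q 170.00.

4.32 mol

n(B) = 3060 / 68.70 = 44.54 mol
n(X) = 4.940×1000 / 226.10 = 21.85 mol
n(Q) = 4.470×1000 / 170.00 = 26.29 mol
n/ν for B = 44.54/4 = 11.14
n/ν for X = 21.85/2 = 10.93
n/ν for Q = 26.29/3 = 8.763
Smallest n/ν is Q → limiting reagent.
X consumed = (2/3) × 26.29 = 17.53 mol
X remaining = 21.85 − 17.53 = 4.320 mol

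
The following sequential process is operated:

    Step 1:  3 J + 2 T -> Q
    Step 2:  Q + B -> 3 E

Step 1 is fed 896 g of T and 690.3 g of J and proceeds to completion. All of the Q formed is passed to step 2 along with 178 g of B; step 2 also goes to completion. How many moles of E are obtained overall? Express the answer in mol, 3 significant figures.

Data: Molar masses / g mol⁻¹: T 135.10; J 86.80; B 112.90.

Step 1:
n(T) = 896.0 / 135.10 = 6.632 mol
n(J) = 690.3 / 86.80 = 7.953 mol
n/ν for T = 6.632/2 = 3.316
n/ν for J = 7.953/3 = 2.651
Smallest n/ν is J → limiting reagent.
n(Q) produced = (1/3) × 7.953 = 2.651 mol
Step 2:
n(Q) available = 2.651 mol
n(B) = 178.0 / 112.90 = 1.577 mol
n/ν for Q = 2.651/1 = 2.651
n/ν for B = 1.577/1 = 1.577
Smallest n/ν is B → limiting reagent.
n(E) = (3/1) × 1.577 = 4.731 mol

4.73 mol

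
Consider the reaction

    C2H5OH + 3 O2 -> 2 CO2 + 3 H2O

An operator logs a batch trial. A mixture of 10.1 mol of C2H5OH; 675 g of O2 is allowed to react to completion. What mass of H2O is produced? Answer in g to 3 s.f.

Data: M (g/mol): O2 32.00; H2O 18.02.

n(C2H5OH) = 10.10 mol
n(O2) = 675.0 / 32.00 = 21.09 mol
n/ν for C2H5OH = 10.10/1 = 10.10
n/ν for O2 = 21.09/3 = 7.030
Smallest n/ν is O2 → limiting reagent.
n(H2O) = (3/3) × 21.09 = 21.09 mol
mass = 21.09 × 18.02 = 380.0 g

380 g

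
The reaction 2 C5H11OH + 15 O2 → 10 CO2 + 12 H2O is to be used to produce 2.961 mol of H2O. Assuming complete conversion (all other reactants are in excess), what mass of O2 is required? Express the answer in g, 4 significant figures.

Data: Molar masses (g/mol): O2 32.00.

n(H2O) = 2.961 mol
n(O2) = (15/12) × 2.961 = 3.701 mol
mass = 3.701 × 32.00 = 118.4 g

118.4 g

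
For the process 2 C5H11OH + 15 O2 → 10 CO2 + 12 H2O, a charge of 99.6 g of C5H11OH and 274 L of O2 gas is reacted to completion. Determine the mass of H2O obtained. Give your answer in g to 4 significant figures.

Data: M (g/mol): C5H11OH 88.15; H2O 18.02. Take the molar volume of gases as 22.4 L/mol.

122.2 g

n(C5H11OH) = 99.60 / 88.15 = 1.130 mol
n(O2) = 274.0 / 22.4 = 12.23 mol
n/ν for C5H11OH = 1.130/2 = 0.5650
n/ν for O2 = 12.23/15 = 0.8153
Smallest n/ν is C5H11OH → limiting reagent.
n(H2O) = (12/2) × 1.130 = 6.780 mol
mass = 6.780 × 18.02 = 122.2 g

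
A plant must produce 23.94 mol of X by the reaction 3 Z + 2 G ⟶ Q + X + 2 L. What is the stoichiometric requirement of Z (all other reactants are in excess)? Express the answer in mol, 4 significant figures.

n(X) = 23.94 mol
n(Z) = (3/1) × 23.94 = 71.82 mol

71.82 mol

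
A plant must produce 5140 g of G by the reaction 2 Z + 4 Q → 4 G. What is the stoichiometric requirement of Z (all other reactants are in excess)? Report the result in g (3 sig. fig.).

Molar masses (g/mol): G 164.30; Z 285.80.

4470 g

n(G) = 5140 / 164.30 = 31.28 mol
n(Z) = (2/4) × 31.28 = 15.64 mol
mass = 15.64 × 285.80 = 4470 g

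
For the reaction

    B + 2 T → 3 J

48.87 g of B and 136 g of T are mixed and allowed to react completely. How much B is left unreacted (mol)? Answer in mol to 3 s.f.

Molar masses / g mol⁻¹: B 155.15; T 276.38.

n(B) = 48.87 / 155.15 = 0.3150 mol
n(T) = 136.0 / 276.38 = 0.4921 mol
n/ν for B = 0.3150/1 = 0.3150
n/ν for T = 0.4921/2 = 0.2461
Smallest n/ν is T → limiting reagent.
B consumed = (1/2) × 0.4921 = 0.2461 mol
B remaining = 0.3150 − 0.2461 = 0.06890 mol

0.0689 mol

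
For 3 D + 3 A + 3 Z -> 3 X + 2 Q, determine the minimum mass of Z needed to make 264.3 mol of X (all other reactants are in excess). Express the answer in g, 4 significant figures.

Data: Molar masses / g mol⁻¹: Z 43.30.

n(X) = 264.3 mol
n(Z) = (3/3) × 264.3 = 264.3 mol
mass = 264.3 × 43.30 = 11440 g

11440 g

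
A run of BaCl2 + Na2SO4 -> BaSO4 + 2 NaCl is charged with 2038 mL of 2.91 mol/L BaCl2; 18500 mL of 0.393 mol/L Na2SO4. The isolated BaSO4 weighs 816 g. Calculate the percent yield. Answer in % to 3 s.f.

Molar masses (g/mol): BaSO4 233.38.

n(BaCl2) = 2.91 × 2038/1000 = 5.931 mol
n(Na2SO4) = 0.393 × 18500/1000 = 7.271 mol
n/ν for BaCl2 = 5.931/1 = 5.931
n/ν for Na2SO4 = 7.271/1 = 7.271
Smallest n/ν is BaCl2 → limiting reagent.
theoretical n(BaSO4) = (1/1) × 5.931 = 5.931 mol → 1384 g
% yield = 816 / 1384 × 100 = 58.96 %

59.0 %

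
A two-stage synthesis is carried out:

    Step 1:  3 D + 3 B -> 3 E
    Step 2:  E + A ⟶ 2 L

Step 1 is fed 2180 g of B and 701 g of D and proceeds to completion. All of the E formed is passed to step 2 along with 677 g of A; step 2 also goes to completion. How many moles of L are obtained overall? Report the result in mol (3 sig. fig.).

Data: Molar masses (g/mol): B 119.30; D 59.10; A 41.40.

23.7 mol

Step 1:
n(B) = 2180 / 119.30 = 18.27 mol
n(D) = 701.0 / 59.10 = 11.86 mol
n/ν for B = 18.27/3 = 6.090
n/ν for D = 11.86/3 = 3.953
Smallest n/ν is D → limiting reagent.
n(E) produced = (3/3) × 11.86 = 11.86 mol
Step 2:
n(E) available = 11.86 mol
n(A) = 677.0 / 41.40 = 16.35 mol
n/ν for E = 11.86/1 = 11.86
n/ν for A = 16.35/1 = 16.35
Smallest n/ν is E → limiting reagent.
n(L) = (2/1) × 11.86 = 23.72 mol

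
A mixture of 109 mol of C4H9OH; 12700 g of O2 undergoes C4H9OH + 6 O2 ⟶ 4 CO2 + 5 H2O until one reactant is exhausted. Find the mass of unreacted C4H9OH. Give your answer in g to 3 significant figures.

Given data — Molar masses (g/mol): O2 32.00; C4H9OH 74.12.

n(C4H9OH) = 109.0 mol
n(O2) = 12700 / 32.00 = 396.9 mol
n/ν → C4H9OH: 109.0, O2: 66.15; O2 is limiting.
C4H9OH consumed = (1/6) × 396.9 = 66.15 mol
C4H9OH remaining = 109.0 − 66.15 = 42.85 mol
mass = 42.85 × 74.12 = 3176 g

3180 g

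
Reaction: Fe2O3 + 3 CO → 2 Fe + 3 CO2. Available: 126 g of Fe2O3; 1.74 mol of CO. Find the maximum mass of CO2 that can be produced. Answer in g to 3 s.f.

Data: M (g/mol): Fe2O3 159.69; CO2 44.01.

n(Fe2O3) = 126.0 / 159.69 = 0.7890 mol
n(CO) = 1.740 mol
n/ν → Fe2O3: 0.7890, CO: 0.5800; CO is limiting.
n(CO2) = (3/3) × 1.740 = 1.740 mol
mass = 1.740 × 44.01 = 76.58 g

76.6 g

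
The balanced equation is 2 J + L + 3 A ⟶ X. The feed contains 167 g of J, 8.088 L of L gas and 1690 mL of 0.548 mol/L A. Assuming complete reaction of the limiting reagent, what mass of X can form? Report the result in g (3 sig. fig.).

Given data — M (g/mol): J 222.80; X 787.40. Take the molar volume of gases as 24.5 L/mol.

243 g

n(J) = 167.0 / 222.80 = 0.7496 mol
n(L) = 8.088 / 24.5 = 0.3301 mol
n(A) = 0.548 × 1690/1000 = 0.9261 mol
n/ν for J = 0.7496/2 = 0.3748
n/ν for L = 0.3301/1 = 0.3301
n/ν for A = 0.9261/3 = 0.3087
Smallest n/ν is A → limiting reagent.
n(X) = (1/3) × 0.9261 = 0.3087 mol
mass = 0.3087 × 787.40 = 243.1 g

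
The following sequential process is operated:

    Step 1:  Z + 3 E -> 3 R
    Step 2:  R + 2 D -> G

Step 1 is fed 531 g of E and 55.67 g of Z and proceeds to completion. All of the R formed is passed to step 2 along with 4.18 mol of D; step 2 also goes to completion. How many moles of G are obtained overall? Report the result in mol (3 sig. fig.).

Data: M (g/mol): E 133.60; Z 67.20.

Step 1:
n(E) = 531.0 / 133.60 = 3.975 mol
n(Z) = 55.67 / 67.20 = 0.8284 mol
n/ν for E = 3.975/3 = 1.325
n/ν for Z = 0.8284/1 = 0.8284
Smallest n/ν is Z → limiting reagent.
n(R) produced = (3/1) × 0.8284 = 2.485 mol
Step 2:
n(R) available = 2.485 mol
n(D) = 4.180 mol
n/ν for R = 2.485/1 = 2.485
n/ν for D = 4.180/2 = 2.090
Smallest n/ν is D → limiting reagent.
n(G) = (1/2) × 4.180 = 2.090 mol

2.09 mol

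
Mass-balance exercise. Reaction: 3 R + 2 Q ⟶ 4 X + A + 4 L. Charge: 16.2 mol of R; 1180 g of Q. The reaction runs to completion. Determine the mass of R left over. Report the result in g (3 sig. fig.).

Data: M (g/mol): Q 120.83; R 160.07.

248 g

n(R) = 16.20 mol
n(Q) = 1180 / 120.83 = 9.766 mol
n/ν for R = 16.20/3 = 5.400
n/ν for Q = 9.766/2 = 4.883
Smallest n/ν is Q → limiting reagent.
R consumed = (3/2) × 9.766 = 14.65 mol
R remaining = 16.20 − 14.65 = 1.550 mol
mass = 1.550 × 160.07 = 248.1 g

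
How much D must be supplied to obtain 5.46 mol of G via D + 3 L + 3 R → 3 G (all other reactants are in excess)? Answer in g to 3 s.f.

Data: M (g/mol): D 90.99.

166 g

n(G) = 5.460 mol
n(D) = (1/3) × 5.460 = 1.820 mol
mass = 1.820 × 90.99 = 165.6 g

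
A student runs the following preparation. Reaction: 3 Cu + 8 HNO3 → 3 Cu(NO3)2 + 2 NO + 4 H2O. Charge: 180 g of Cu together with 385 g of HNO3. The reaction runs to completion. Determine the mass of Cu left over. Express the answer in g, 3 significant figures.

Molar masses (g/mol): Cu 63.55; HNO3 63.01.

n(Cu) = 180.0 / 63.55 = 2.832 mol
n(HNO3) = 385.0 / 63.01 = 6.110 mol
n/ν → Cu: 0.9440, HNO3: 0.7638; HNO3 is limiting.
Cu consumed = (3/8) × 6.110 = 2.291 mol
Cu remaining = 2.832 − 2.291 = 0.5410 mol
mass = 0.5410 × 63.55 = 34.38 g

34.4 g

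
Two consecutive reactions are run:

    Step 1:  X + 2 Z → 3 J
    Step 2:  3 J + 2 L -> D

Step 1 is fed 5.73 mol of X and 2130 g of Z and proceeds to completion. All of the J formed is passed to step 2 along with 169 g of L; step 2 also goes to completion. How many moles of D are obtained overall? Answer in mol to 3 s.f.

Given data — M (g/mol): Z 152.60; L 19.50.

Step 1:
n(X) = 5.730 mol
n(Z) = 2130 / 152.60 = 13.96 mol
n/ν for X = 5.730/1 = 5.730
n/ν for Z = 13.96/2 = 6.980
Smallest n/ν is X → limiting reagent.
n(J) produced = (3/1) × 5.730 = 17.19 mol
Step 2:
n(J) available = 17.19 mol
n(L) = 169.0 / 19.50 = 8.667 mol
n/ν for J = 17.19/3 = 5.730
n/ν for L = 8.667/2 = 4.334
Smallest n/ν is L → limiting reagent.
n(D) = (1/2) × 8.667 = 4.334 mol

4.33 mol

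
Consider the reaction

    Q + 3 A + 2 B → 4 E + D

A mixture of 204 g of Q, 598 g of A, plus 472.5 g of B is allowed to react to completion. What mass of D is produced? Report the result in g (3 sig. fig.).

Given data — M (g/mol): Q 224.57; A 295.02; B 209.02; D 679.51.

459 g

n(Q) = 204.0 / 224.57 = 0.9084 mol
n(A) = 598.0 / 295.02 = 2.027 mol
n(B) = 472.5 / 209.02 = 2.261 mol
n/ν for Q = 0.9084/1 = 0.9084
n/ν for A = 2.027/3 = 0.6757
n/ν for B = 2.261/2 = 1.131
Smallest n/ν is A → limiting reagent.
n(D) = (1/3) × 2.027 = 0.6757 mol
mass = 0.6757 × 679.51 = 459.1 g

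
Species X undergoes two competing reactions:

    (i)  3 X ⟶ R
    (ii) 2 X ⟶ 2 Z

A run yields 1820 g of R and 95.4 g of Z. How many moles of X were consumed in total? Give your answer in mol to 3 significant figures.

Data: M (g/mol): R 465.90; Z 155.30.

n(R) = 1820 / 465.90 = 3.906 mol
n(Z) = 95.4 / 155.30 = 0.6143 mol
n(X) via (i) = (3/1)×3.906 = 11.72 mol
n(X) via (ii) = (2/2)×0.6143 = 0.6143 mol
total n(X) = 11.72 + 0.6143 = 12.33 mol

12.3 mol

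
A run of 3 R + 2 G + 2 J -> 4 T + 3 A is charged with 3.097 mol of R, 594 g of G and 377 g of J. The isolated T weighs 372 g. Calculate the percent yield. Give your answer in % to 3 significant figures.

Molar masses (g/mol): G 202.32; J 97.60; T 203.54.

44.3 %

n(R) = 3.097 mol
n(G) = 594.0 / 202.32 = 2.936 mol
n(J) = 377.0 / 97.60 = 3.863 mol
n/ν for R = 3.097/3 = 1.032
n/ν for G = 2.936/2 = 1.468
n/ν for J = 3.863/2 = 1.932
Smallest n/ν is R → limiting reagent.
theoretical n(T) = (4/3) × 3.097 = 4.129 mol → 840.4 g
% yield = 372 / 840.4 × 100 = 44.26 %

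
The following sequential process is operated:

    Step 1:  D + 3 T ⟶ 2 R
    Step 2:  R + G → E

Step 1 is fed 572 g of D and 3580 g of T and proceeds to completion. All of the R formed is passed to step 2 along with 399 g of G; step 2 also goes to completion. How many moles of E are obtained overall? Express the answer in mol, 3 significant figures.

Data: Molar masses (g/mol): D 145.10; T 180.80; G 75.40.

Step 1:
n(D) = 572.0 / 145.10 = 3.942 mol
n(T) = 3580 / 180.80 = 19.80 mol
n/ν for D = 3.942/1 = 3.942
n/ν for T = 19.80/3 = 6.600
Smallest n/ν is D → limiting reagent.
n(R) produced = (2/1) × 3.942 = 7.884 mol
Step 2:
n(R) available = 7.884 mol
n(G) = 399.0 / 75.40 = 5.292 mol
n/ν for R = 7.884/1 = 7.884
n/ν for G = 5.292/1 = 5.292
Smallest n/ν is G → limiting reagent.
n(E) = (1/1) × 5.292 = 5.292 mol

5.29 mol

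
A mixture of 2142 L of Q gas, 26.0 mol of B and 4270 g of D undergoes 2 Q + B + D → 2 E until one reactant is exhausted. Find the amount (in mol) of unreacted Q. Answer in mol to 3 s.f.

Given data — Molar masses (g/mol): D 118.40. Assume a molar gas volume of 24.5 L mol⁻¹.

35.4 mol

n(Q) = 2142 / 24.5 = 87.43 mol
n(B) = 26.00 mol
n(D) = 4270 / 118.40 = 36.06 mol
n/ν for Q = 87.43/2 = 43.72
n/ν for B = 26.00/1 = 26.00
n/ν for D = 36.06/1 = 36.06
Smallest n/ν is B → limiting reagent.
Q consumed = (2/1) × 26.00 = 52.00 mol
Q remaining = 87.43 − 52.00 = 35.43 mol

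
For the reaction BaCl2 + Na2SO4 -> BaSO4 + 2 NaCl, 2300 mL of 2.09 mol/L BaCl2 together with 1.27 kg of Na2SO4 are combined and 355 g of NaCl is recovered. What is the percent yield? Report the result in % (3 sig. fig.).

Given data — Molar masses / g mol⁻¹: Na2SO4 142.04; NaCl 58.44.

63.2 %

n(BaCl2) = 2.09 × 2300/1000 = 4.807 mol
n(Na2SO4) = 1.270×1000 / 142.04 = 8.941 mol
n/ν for BaCl2 = 4.807/1 = 4.807
n/ν for Na2SO4 = 8.941/1 = 8.941
Smallest n/ν is BaCl2 → limiting reagent.
theoretical n(NaCl) = (2/1) × 4.807 = 9.614 mol → 561.8 g
% yield = 355 / 561.8 × 100 = 63.19 %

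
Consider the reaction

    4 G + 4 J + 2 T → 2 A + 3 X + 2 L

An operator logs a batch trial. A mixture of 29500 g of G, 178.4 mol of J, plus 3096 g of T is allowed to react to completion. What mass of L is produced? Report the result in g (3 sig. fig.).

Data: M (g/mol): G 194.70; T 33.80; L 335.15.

25400 g

n(G) = 29500 / 194.70 = 151.5 mol
n(J) = 178.4 mol
n(T) = 3096 / 33.80 = 91.60 mol
n/ν for G = 151.5/4 = 37.88
n/ν for J = 178.4/4 = 44.60
n/ν for T = 91.60/2 = 45.80
Smallest n/ν is G → limiting reagent.
n(L) = (2/4) × 151.5 = 75.75 mol
mass = 75.75 × 335.15 = 25390 g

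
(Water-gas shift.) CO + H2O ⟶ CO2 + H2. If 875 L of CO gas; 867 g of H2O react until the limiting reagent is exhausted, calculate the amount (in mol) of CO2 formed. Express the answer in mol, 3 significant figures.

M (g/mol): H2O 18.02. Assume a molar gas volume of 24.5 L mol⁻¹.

35.7 mol

n(CO) = 875.0 / 24.5 = 35.71 mol
n(H2O) = 867.0 / 18.02 = 48.11 mol
n/ν → CO: 35.71, H2O: 48.11; CO is limiting.
n(CO2) = (1/1) × 35.71 = 35.71 mol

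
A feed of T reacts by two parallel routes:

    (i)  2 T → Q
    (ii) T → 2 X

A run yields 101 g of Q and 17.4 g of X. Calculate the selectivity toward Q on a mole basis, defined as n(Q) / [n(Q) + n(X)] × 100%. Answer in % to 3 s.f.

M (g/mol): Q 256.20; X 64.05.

n(Q) = 101 / 256.20 = 0.3942 mol
n(X) = 17.4 / 64.05 = 0.2717 mol
selectivity = 0.3942/(0.3942+0.2717) × 100 = 59.20 %

59.2 %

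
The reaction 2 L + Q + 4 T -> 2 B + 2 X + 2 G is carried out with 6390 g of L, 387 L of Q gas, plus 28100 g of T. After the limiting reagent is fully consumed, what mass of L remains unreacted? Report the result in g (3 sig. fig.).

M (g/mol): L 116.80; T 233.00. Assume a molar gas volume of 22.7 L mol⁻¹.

n(L) = 6390 / 116.80 = 54.71 mol
n(Q) = 387.0 / 22.7 = 17.05 mol
n(T) = 28100 / 233.00 = 120.6 mol
n/ν for L = 54.71/2 = 27.36
n/ν for Q = 17.05/1 = 17.05
n/ν for T = 120.6/4 = 30.15
Smallest n/ν is Q → limiting reagent.
L consumed = (2/1) × 17.05 = 34.10 mol
L remaining = 54.71 − 34.10 = 20.61 mol
mass = 20.61 × 116.80 = 2407 g

2410 g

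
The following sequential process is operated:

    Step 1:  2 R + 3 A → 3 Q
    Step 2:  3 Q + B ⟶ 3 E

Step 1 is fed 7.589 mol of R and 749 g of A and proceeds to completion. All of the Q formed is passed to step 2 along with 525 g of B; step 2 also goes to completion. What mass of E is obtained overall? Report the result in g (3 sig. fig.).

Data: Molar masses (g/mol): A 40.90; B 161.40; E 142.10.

Step 1:
n(R) = 7.589 mol
n(A) = 749.0 / 40.90 = 18.31 mol
n/ν for R = 7.589/2 = 3.795
n/ν for A = 18.31/3 = 6.103
Smallest n/ν is R → limiting reagent.
n(Q) produced = (3/2) × 7.589 = 11.38 mol
Step 2:
n(Q) available = 11.38 mol
n(B) = 525.0 / 161.40 = 3.253 mol
n/ν for Q = 11.38/3 = 3.793
n/ν for B = 3.253/1 = 3.253
Smallest n/ν is B → limiting reagent.
n(E) = (3/1) × 3.253 = 9.759 mol
mass = 9.759 × 142.10 = 1387 g

1390 g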